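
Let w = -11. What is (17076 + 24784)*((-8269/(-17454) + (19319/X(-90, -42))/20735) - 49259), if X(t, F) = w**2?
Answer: -694578921469679218/336853473 ≈ -2.0620e+9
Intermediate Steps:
X(t, F) = 121 (X(t, F) = (-11)**2 = 121)
(17076 + 24784)*((-8269/(-17454) + (19319/X(-90, -42))/20735) - 49259) = (17076 + 24784)*((-8269/(-17454) + (19319/121)/20735) - 49259) = 41860*((-8269*(-1/17454) + (19319*(1/121))*(1/20735)) - 49259) = 41860*((8269/17454 + (19319/121)*(1/20735)) - 49259) = 41860*((8269/17454 + 19319/2508935) - 49259) = 41860*(21083577341/43790951490 - 49259) = 41860*(-2157077395868569/43790951490) = -694578921469679218/336853473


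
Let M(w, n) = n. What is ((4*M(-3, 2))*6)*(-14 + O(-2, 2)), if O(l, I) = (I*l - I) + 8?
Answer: -576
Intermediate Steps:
O(l, I) = 8 - I + I*l (O(l, I) = (-I + I*l) + 8 = 8 - I + I*l)
((4*M(-3, 2))*6)*(-14 + O(-2, 2)) = ((4*2)*6)*(-14 + (8 - 1*2 + 2*(-2))) = (8*6)*(-14 + (8 - 2 - 4)) = 48*(-14 + 2) = 48*(-12) = -576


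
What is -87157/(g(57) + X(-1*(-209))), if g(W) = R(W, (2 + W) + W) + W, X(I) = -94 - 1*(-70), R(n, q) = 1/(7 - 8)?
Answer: -87157/32 ≈ -2723.7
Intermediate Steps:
R(n, q) = -1 (R(n, q) = 1/(-1) = -1)
X(I) = -24 (X(I) = -94 + 70 = -24)
g(W) = -1 + W
-87157/(g(57) + X(-1*(-209))) = -87157/((-1 + 57) - 24) = -87157/(56 - 24) = -87157/32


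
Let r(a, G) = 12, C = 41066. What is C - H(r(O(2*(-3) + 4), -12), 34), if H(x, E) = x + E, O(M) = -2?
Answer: 41020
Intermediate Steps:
H(x, E) = E + x
C - H(r(O(2*(-3) + 4), -12), 34) = 41066 - (34 + 12) = 41066 - 1*46 = 41066 - 46 = 41020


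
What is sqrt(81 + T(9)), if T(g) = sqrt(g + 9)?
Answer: sqrt(81 + 3*sqrt(2)) ≈ 9.2327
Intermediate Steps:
T(g) = sqrt(9 + g)
sqrt(81 + T(9)) = sqrt(81 + sqrt(9 + 9)) = sqrt(81 + sqrt(18)) = sqrt(81 + 3*sqrt(2))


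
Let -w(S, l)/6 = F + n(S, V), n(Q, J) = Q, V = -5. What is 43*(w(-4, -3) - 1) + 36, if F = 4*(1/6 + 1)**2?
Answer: -1139/3 ≈ -379.67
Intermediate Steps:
F = 49/9 (F = 4*(1/6 + 1)**2 = 4*(7/6)**2 = 4*(49/36) = 49/9 ≈ 5.4444)
w(S, l) = -98/3 - 6*S (w(S, l) = -6*(49/9 + S) = -98/3 - 6*S)
43*(w(-4, -3) - 1) + 36 = 43*((-98/3 - 6*(-4)) - 1) + 36 = 43*((-98/3 + 24) - 1) + 36 = 43*(-26/3 - 1) + 36 = 43*(-29/3) + 36 = -1247/3 + 36 = -1139/3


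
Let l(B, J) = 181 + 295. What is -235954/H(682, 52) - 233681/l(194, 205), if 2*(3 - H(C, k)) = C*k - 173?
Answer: -1145829411/2399380 ≈ -477.55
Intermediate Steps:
H(C, k) = 179/2 - C*k/2 (H(C, k) = 3 - (C*k - 173)/2 = 3 - (-173 + C*k)/2 = 3 + (173/2 - C*k/2) = 179/2 - C*k/2)
l(B, J) = 476
-235954/H(682, 52) - 233681/l(194, 205) = -235954/(179/2 - ½*682*52) - 233681/476 = -235954/(179/2 - 17732) - 233681*1/476 = -235954/(-35285/2) - 33383/68 = -235954*(-2/35285) - 33383/68 = 471908/35285 - 33383/68 = -1145829411/2399380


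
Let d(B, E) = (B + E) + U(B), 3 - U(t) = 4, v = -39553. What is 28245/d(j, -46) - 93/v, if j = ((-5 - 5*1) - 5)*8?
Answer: -1117158954/6605351 ≈ -169.13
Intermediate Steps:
j = -120 (j = ((-5 - 5) - 5)*8 = (-10 - 5)*8 = -15*8 = -120)
U(t) = -1 (U(t) = 3 - 1*4 = 3 - 4 = -1)
d(B, E) = -1 + B + E (d(B, E) = (B + E) - 1 = -1 + B + E)
28245/d(j, -46) - 93/v = 28245/(-1 - 120 - 46) - 93/(-39553) = 28245/(-167) - 93*(-1/39553) = 28245*(-1/167) + 93/39553 = -28245/167 + 93/39553 = -1117158954/6605351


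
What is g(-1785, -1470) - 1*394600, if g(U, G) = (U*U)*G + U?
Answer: -4684147135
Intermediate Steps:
g(U, G) = U + G*U**2 (g(U, G) = U**2*G + U = G*U**2 + U = U + G*U**2)
g(-1785, -1470) - 1*394600 = -1785*(1 - 1470*(-1785)) - 1*394600 = -1785*(1 + 2623950) - 394600 = -1785*2623951 - 394600 = -4683752535 - 394600 = -4684147135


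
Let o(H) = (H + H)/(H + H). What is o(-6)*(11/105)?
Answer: 11/105 ≈ 0.10476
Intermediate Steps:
o(H) = 1 (o(H) = (2*H)/((2*H)) = (2*H)*(1/(2*H)) = 1)
o(-6)*(11/105) = 1*(11/105) = 11/105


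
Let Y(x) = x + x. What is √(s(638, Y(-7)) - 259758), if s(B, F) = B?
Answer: 4*I*√16195 ≈ 509.04*I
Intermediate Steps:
Y(x) = 2*x
√(s(638, Y(-7)) - 259758) = √(638 - 259758) = √(-259120) = 4*I*√16195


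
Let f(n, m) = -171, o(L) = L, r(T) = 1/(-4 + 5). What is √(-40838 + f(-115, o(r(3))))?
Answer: I*√41009 ≈ 202.51*I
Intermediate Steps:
r(T) = 1 (r(T) = 1/1 = 1)
√(-40838 + f(-115, o(r(3)))) = √(-40838 - 171) = √(-41009) = I*√41009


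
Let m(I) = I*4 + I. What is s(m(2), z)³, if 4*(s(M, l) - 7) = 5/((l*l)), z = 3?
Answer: 16974593/46656 ≈ 363.82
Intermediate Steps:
m(I) = 5*I (m(I) = 4*I + I = 5*I)
s(M, l) = 7 + 5/(4*l²) (s(M, l) = 7 + (5/((l*l)))/4 = 7 + (5/(l²))/4 = 7 + (5/l²)/4 = 7 + 5/(4*l²))
s(m(2), z)³ = (7 + (5/4)/3²)³ = (7 + (5/4)*(⅑))³ = (7 + 5/36)³ = (257/36)³ = 16974593/46656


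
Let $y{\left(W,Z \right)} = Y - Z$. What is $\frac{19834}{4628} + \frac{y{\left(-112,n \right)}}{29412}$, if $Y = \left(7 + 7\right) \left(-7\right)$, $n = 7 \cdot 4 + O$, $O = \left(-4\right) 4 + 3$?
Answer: $\frac{145708661}{34029684} \approx 4.2818$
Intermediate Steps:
$O = -13$ ($O = -16 + 3 = -13$)
$n = 15$ ($n = 7 \cdot 4 - 13 = 28 - 13 = 15$)
$Y = -98$ ($Y = 14 \left(-7\right) = -98$)
$y{\left(W,Z \right)} = -98 - Z$
$\frac{19834}{4628} + \frac{y{\left(-112,n \right)}}{29412} = \frac{19834}{4628} + \frac{-98 - 15}{29412} = 19834 \cdot \frac{1}{4628} + \left(-98 - 15\right) \frac{1}{29412} = \frac{9917}{2314} - \frac{113}{29412} = \frac{145708661}{34029684}$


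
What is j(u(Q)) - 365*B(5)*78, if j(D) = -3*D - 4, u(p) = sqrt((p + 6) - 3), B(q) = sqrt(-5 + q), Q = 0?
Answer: -4 - 3*sqrt(3) ≈ -9.1962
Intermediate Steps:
u(p) = sqrt(3 + p) (u(p) = sqrt((6 + p) - 3) = sqrt(3 + p))
j(D) = -4 - 3*D
j(u(Q)) - 365*B(5)*78 = (-4 - 3*sqrt(3 + 0)) - 365*sqrt(-5 + 5)*78 = (-4 - 3*sqrt(3)) - 365*sqrt(0)*78 = (-4 - 3*sqrt(3)) - 0*78 = (-4 - 3*sqrt(3)) - 365*0 = (-4 - 3*sqrt(3)) + 0 = -4 - 3*sqrt(3)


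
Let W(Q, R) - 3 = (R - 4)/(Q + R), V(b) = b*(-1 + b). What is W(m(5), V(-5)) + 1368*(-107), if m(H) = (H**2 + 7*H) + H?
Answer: -13905409/95 ≈ -1.4637e+5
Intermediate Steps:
m(H) = H**2 + 8*H
W(Q, R) = 3 + (-4 + R)/(Q + R) (W(Q, R) = 3 + (R - 4)/(Q + R) = 3 + (-4 + R)/(Q + R))
W(m(5), V(-5)) + 1368*(-107) = (-4 + 3*(5*(8 + 5)) + 4*(-5*(-1 - 5)))/(5*(8 + 5) - 5*(-1 - 5)) + 1368*(-107) = (-4 + 3*(5*13) + 4*(-5*(-6)))/(5*13 - 5*(-6)) - 146376 = (-4 + 3*65 + 4*30)/(65 + 30) - 146376 = (-4 + 195 + 120)/95 - 146376 = (1/95)*311 - 146376 = 311/95 - 146376 = -13905409/95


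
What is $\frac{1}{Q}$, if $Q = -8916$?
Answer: $- \frac{1}{8916} \approx -0.00011216$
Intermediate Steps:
$\frac{1}{Q} = \frac{1}{-8916} = - \frac{1}{8916}$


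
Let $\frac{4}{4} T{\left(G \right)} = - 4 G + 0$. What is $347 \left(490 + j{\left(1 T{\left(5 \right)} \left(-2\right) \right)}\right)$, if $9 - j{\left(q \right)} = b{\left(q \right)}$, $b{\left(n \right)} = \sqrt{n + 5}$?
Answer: $173153 - 1041 \sqrt{5} \approx 1.7083 \cdot 10^{5}$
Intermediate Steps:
$T{\left(G \right)} = - 4 G$ ($T{\left(G \right)} = - 4 G + 0 = - 4 G$)
$b{\left(n \right)} = \sqrt{5 + n}$
$j{\left(q \right)} = 9 - \sqrt{5 + q}$
$347 \left(490 + j{\left(1 T{\left(5 \right)} \left(-2\right) \right)}\right) = 347 \left(490 + \left(9 - \sqrt{5 + 1 \left(\left(-4\right) 5\right) \left(-2\right)}\right)\right) = 347 \left(490 + \left(9 - \sqrt{5 + 1 \left(-20\right) \left(-2\right)}\right)\right) = 347 \left(490 + \left(9 - \sqrt{5 - -40}\right)\right) = 347 \left(490 + \left(9 - \sqrt{5 + 40}\right)\right) = 347 \left(490 + \left(9 - \sqrt{45}\right)\right) = 347 \left(490 + \left(9 - 3 \sqrt{5}\right)\right) = 347 \left(499 - 3 \sqrt{5}\right) = 173153 - 1041 \sqrt{5}$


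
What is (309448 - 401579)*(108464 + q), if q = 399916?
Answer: -46837557780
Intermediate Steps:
(309448 - 401579)*(108464 + q) = (309448 - 401579)*(108464 + 399916) = -92131*508380 = -46837557780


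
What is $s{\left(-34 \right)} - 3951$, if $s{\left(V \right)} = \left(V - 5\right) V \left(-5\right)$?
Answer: $-10581$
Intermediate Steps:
$s{\left(V \right)} = - 5 V \left(-5 + V\right)$ ($s{\left(V \right)} = \left(V - 5\right) V \left(-5\right) = \left(-5 + V\right) V \left(-5\right) = V \left(-5 + V\right) \left(-5\right) = - 5 V \left(-5 + V\right)$)
$s{\left(-34 \right)} - 3951 = 5 \left(-34\right) \left(5 - -34\right) - 3951 = 5 \left(-34\right) \left(5 + 34\right) - 3951 = 5 \left(-34\right) 39 - 3951 = -6630 - 3951 = -10581$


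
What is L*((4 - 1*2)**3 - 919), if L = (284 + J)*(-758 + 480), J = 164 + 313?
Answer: 192729338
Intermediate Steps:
J = 477
L = -211558 (L = (284 + 477)*(-758 + 480) = 761*(-278) = -211558)
L*((4 - 1*2)**3 - 919) = -211558*((4 - 1*2)**3 - 919) = -211558*((4 - 2)**3 - 919) = -211558*(2**3 - 919) = -211558*(8 - 919) = -211558*(-911) = 192729338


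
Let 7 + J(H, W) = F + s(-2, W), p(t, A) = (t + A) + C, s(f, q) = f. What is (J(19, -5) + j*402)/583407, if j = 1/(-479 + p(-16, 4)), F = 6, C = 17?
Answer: -304/46089153 ≈ -6.5959e-6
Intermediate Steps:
p(t, A) = 17 + A + t (p(t, A) = (t + A) + 17 = (A + t) + 17 = 17 + A + t)
J(H, W) = -3 (J(H, W) = -7 + (6 - 2) = -7 + 4 = -3)
j = -1/474 (j = 1/(-479 + (17 + 4 - 16)) = 1/(-479 + 5) = 1/(-474) = -1/474 ≈ -0.0021097)
(J(19, -5) + j*402)/583407 = (-3 - 1/474*402)/583407 = (-3 - 67/79)*(1/583407) = -304/79*1/583407 = -304/46089153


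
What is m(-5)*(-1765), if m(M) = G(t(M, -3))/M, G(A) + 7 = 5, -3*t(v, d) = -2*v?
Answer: -706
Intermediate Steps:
t(v, d) = 2*v/3 (t(v, d) = -(-2)*v/3 = 2*v/3)
G(A) = -2 (G(A) = -7 + 5 = -2)
m(M) = -2/M
m(-5)*(-1765) = -2/(-5)*(-1765) = -2*(-⅕)*(-1765) = (⅖)*(-1765) = -706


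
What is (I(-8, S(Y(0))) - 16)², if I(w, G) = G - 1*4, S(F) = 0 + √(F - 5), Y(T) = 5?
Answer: 400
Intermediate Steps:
S(F) = √(-5 + F) (S(F) = 0 + √(-5 + F) = √(-5 + F))
I(w, G) = -4 + G (I(w, G) = G - 4 = -4 + G)
(I(-8, S(Y(0))) - 16)² = ((-4 + √(-5 + 5)) - 16)² = ((-4 + √0) - 16)² = ((-4 + 0) - 16)² = (-4 - 16)² = (-20)² = 400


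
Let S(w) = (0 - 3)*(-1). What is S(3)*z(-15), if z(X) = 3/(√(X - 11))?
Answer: -9*I*√26/26 ≈ -1.765*I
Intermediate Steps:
z(X) = 3/√(-11 + X) (z(X) = 3/(√(-11 + X)) = 3/√(-11 + X))
S(w) = 3 (S(w) = -3*(-1) = 3)
S(3)*z(-15) = 3*(3/√(-11 - 15)) = 3*(3/√(-26)) = 3*(3*(-I*√26/26)) = 3*(-3*I*√26/26) = -9*I*√26/26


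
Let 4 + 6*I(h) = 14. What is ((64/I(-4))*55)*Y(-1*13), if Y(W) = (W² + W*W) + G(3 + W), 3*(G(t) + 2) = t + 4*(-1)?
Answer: 699776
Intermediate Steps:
I(h) = 5/3 (I(h) = -⅔ + (⅙)*14 = -⅔ + 7/3 = 5/3)
G(t) = -10/3 + t/3 (G(t) = -2 + (t + 4*(-1))/3 = -2 + (t - 4)/3 = -2 + (-4 + t)/3 = -2 + (-4/3 + t/3) = -10/3 + t/3)
Y(W) = -7/3 + 2*W² + W/3 (Y(W) = (W² + W*W) + (-10/3 + (3 + W)/3) = (W² + W²) + (-10/3 + (1 + W/3)) = 2*W² + (-7/3 + W/3) = -7/3 + 2*W² + W/3)
((64/I(-4))*55)*Y(-1*13) = ((64/(5/3))*55)*(-7/3 + 2*(-1*13)² + (-1*13)/3) = ((64*(⅗))*55)*(-7/3 + 2*(-13)² + (⅓)*(-13)) = ((192/5)*55)*(-7/3 + 2*169 - 13/3) = 2112*(-7/3 + 338 - 13/3) = 2112*(994/3) = 699776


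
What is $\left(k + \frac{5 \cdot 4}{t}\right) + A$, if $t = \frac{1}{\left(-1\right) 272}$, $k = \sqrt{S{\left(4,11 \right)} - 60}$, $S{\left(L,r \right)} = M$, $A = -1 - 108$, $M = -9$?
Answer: $-5549 + i \sqrt{69} \approx -5549.0 + 8.3066 i$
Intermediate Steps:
$A = -109$ ($A = -1 - 108 = -109$)
$S{\left(L,r \right)} = -9$
$k = i \sqrt{69}$ ($k = \sqrt{-9 - 60} = \sqrt{-69} = i \sqrt{69} \approx 8.3066 i$)
$t = - \frac{1}{272}$ ($t = \frac{1}{-272} = - \frac{1}{272} \approx -0.0036765$)
$\left(k + \frac{5 \cdot 4}{t}\right) + A = \left(i \sqrt{69} + \frac{5 \cdot 4}{- \frac{1}{272}}\right) - 109 = \left(i \sqrt{69} + 20 \left(-272\right)\right) - 109 = \left(i \sqrt{69} - 5440\right) - 109 = \left(-5440 + i \sqrt{69}\right) - 109 = -5549 + i \sqrt{69}$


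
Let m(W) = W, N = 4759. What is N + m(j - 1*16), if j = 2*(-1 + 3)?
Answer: 4747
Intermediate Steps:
j = 4 (j = 2*2 = 4)
N + m(j - 1*16) = 4759 + (4 - 1*16) = 4759 + (4 - 16) = 4759 - 12 = 4747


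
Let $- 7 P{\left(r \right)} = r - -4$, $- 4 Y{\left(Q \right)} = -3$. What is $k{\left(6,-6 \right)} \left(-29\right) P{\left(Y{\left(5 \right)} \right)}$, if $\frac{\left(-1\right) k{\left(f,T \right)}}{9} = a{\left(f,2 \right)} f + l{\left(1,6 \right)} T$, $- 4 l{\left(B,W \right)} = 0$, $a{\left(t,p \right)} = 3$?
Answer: $- \frac{44631}{14} \approx -3187.9$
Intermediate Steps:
$l{\left(B,W \right)} = 0$ ($l{\left(B,W \right)} = \left(- \frac{1}{4}\right) 0 = 0$)
$Y{\left(Q \right)} = \frac{3}{4}$ ($Y{\left(Q \right)} = \left(- \frac{1}{4}\right) \left(-3\right) = \frac{3}{4}$)
$P{\left(r \right)} = - \frac{4}{7} - \frac{r}{7}$ ($P{\left(r \right)} = - \frac{r - -4}{7} = - \frac{r + 4}{7} = - \frac{4 + r}{7} = - \frac{4}{7} - \frac{r}{7}$)
$k{\left(f,T \right)} = - 27 f$ ($k{\left(f,T \right)} = - 9 \left(3 f + 0 T\right) = - 9 \left(3 f + 0\right) = - 9 \cdot 3 f = - 27 f$)
$k{\left(6,-6 \right)} \left(-29\right) P{\left(Y{\left(5 \right)} \right)} = \left(-27\right) 6 \left(-29\right) \left(- \frac{4}{7} - \frac{3}{28}\right) = \left(-162\right) \left(-29\right) \left(- \frac{4}{7} - \frac{3}{28}\right) = 4698 \left(- \frac{19}{28}\right) = - \frac{44631}{14}$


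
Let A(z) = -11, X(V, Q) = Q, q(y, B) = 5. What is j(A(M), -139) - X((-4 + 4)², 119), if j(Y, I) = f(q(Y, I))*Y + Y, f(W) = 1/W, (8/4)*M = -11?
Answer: -661/5 ≈ -132.20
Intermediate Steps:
M = -11/2 (M = (½)*(-11) = -11/2 ≈ -5.5000)
j(Y, I) = 6*Y/5 (j(Y, I) = Y/5 + Y = 6*Y/5)
j(A(M), -139) - X((-4 + 4)², 119) = (6/5)*(-11) - 1*119 = -66/5 - 119 = -661/5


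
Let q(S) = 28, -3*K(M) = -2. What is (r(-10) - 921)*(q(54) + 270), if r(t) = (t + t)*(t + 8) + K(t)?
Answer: -787018/3 ≈ -2.6234e+5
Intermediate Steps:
K(M) = ⅔ (K(M) = -⅓*(-2) = ⅔)
r(t) = ⅔ + 2*t*(8 + t) (r(t) = (t + t)*(t + 8) + ⅔ = (2*t)*(8 + t) + ⅔ = 2*t*(8 + t) + ⅔ = ⅔ + 2*t*(8 + t))
(r(-10) - 921)*(q(54) + 270) = ((⅔ + 2*(-10)² + 16*(-10)) - 921)*(28 + 270) = ((⅔ + 2*100 - 160) - 921)*298 = ((⅔ + 200 - 160) - 921)*298 = (122/3 - 921)*298 = -2641/3*298 = -787018/3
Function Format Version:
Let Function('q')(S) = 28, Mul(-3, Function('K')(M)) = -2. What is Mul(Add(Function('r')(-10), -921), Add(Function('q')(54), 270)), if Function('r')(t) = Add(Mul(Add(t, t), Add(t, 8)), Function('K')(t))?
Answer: Rational(-787018, 3) ≈ -2.6234e+5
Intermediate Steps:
Function('K')(M) = Rational(2, 3) (Function('K')(M) = Mul(Rational(-1, 3), -2) = Rational(2, 3))
Function('r')(t) = Add(Rational(2, 3), Mul(2, t, Add(8, t))) (Function('r')(t) = Add(Mul(Add(t, t), Add(t, 8)), Rational(2, 3)) = Add(Mul(Mul(2, t), Add(8, t)), Rational(2, 3)) = Add(Mul(2, t, Add(8, t)), Rational(2, 3)) = Add(Rational(2, 3), Mul(2, t, Add(8, t))))
Mul(Add(Function('r')(-10), -921), Add(Function('q')(54), 270)) = Mul(Add(Add(Rational(2, 3), Mul(2, Pow(-10, 2)), Mul(16, -10)), -921), Add(28, 270)) = Mul(Add(Add(Rational(2, 3), Mul(2, 100), -160), -921), 298) = Mul(Add(Add(Rational(2, 3), 200, -160), -921), 298) = Mul(Add(Rational(122, 3), -921), 298) = Mul(Rational(-2641, 3), 298) = Rational(-787018, 3)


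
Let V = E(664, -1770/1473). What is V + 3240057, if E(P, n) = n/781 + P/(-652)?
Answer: 202522203596705/62505773 ≈ 3.2401e+6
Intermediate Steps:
E(P, n) = -P/652 + n/781 (E(P, n) = n*(1/781) + P*(-1/652) = n/781 - P/652 = -P/652 + n/781)
V = -63752356/62505773 (V = -1/652*664 + (-1770/1473)/781 = -166/163 + (-1770*1/1473)/781 = -166/163 + (1/781)*(-590/491) = -166/163 - 590/383471 = -63752356/62505773 ≈ -1.0199)
V + 3240057 = -63752356/62505773 + 3240057 = 202522203596705/62505773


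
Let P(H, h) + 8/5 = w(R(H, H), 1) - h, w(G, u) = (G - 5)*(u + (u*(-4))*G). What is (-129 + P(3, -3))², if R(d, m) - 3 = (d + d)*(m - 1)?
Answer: 12873744/25 ≈ 5.1495e+5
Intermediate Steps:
R(d, m) = 3 + 2*d*(-1 + m) (R(d, m) = 3 + (d + d)*(m - 1) = 3 + (2*d)*(-1 + m) = 3 + 2*d*(-1 + m))
w(G, u) = (-5 + G)*(u - 4*G*u) (w(G, u) = (-5 + G)*(u + (-4*u)*G) = (-5 + G)*(u - 4*G*u))
P(H, h) = 282/5 - h - 42*H - 4*(3 - 2*H + 2*H²)² + 42*H² (P(H, h) = -8/5 + (1*(-5 - 4*(3 - 2*H + 2*H*H)² + 21*(3 - 2*H + 2*H*H)) - h) = -8/5 + (1*(-5 - 4*(3 - 2*H + 2*H²)² + 21*(3 - 2*H + 2*H²)) - h) = -8/5 + (1*(-5 - 4*(3 - 2*H + 2*H²)² + (63 - 42*H + 42*H²)) - h) = -8/5 + (1*(58 - 42*H - 4*(3 - 2*H + 2*H²)² + 42*H²) - h) = -8/5 + ((58 - 42*H - 4*(3 - 2*H + 2*H²)² + 42*H²) - h) = -8/5 + (58 - h - 42*H - 4*(3 - 2*H + 2*H²)² + 42*H²) = 282/5 - h - 42*H - 4*(3 - 2*H + 2*H²)² + 42*H²)
(-129 + P(3, -3))² = (-129 + (102/5 - 1*(-3) - 22*3² - 16*3⁴ + 6*3 + 32*3³))² = (-129 + (102/5 + 3 - 22*9 - 16*81 + 18 + 32*27))² = (-129 + (102/5 + 3 - 198 - 1296 + 18 + 864))² = (-129 - 2943/5)² = (-3588/5)² = 12873744/25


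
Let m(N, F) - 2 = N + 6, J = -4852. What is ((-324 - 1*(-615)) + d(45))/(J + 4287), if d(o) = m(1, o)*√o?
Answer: -291/565 - 27*√5/565 ≈ -0.62190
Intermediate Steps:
m(N, F) = 8 + N (m(N, F) = 2 + (N + 6) = 2 + (6 + N) = 8 + N)
d(o) = 9*√o (d(o) = (8 + 1)*√o = 9*√o)
((-324 - 1*(-615)) + d(45))/(J + 4287) = ((-324 - 1*(-615)) + 9*√45)/(-4852 + 4287) = ((-324 + 615) + 9*(3*√5))/(-565) = (291 + 27*√5)*(-1/565) = -291/565 - 27*√5/565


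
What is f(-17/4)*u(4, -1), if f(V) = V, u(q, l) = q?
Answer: -17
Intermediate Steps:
f(-17/4)*u(4, -1) = -17/4*4 = -17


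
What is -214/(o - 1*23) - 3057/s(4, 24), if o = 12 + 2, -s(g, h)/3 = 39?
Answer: 5839/117 ≈ 49.906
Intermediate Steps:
s(g, h) = -117 (s(g, h) = -3*39 = -117)
o = 14
-214/(o - 1*23) - 3057/s(4, 24) = -214/(14 - 1*23) - 3057/(-117) = -214/(14 - 23) - 3057*(-1/117) = -214/(-9) + 1019/39 = -214*(-1/9) + 1019/39 = 214/9 + 1019/39 = 5839/117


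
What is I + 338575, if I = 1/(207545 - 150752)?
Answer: 19228689976/56793 ≈ 3.3858e+5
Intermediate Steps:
I = 1/56793 ≈ 1.7608e-5
I + 338575 = 1/56793 + 338575 = 19228689976/56793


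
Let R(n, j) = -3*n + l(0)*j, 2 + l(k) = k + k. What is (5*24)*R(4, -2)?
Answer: -960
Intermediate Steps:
l(k) = -2 + 2*k (l(k) = -2 + (k + k) = -2 + 2*k)
R(n, j) = -3*n - 2*j (R(n, j) = -3*n + (-2 + 2*0)*j = -3*n + (-2 + 0)*j = -3*n - 2*j)
(5*24)*R(4, -2) = (5*24)*(-3*4 - 2*(-2)) = 120*(-12 + 4) = 120*(-8) = -960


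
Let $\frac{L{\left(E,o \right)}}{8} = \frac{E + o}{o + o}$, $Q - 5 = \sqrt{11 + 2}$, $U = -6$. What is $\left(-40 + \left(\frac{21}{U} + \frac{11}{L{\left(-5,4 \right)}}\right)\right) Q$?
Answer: $- \frac{545}{2} - \frac{109 \sqrt{13}}{2} \approx -469.0$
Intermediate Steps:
$Q = 5 + \sqrt{13}$ ($Q = 5 + \sqrt{11 + 2} = 5 + \sqrt{13} \approx 8.6055$)
$L{\left(E,o \right)} = \frac{4 \left(E + o\right)}{o}$ ($L{\left(E,o \right)} = 8 \frac{E + o}{o + o} = 8 \frac{E + o}{2 o} = \frac{4 \left(E + o\right)}{o}$)
$\left(-40 + \left(\frac{21}{U} + \frac{11}{L{\left(-5,4 \right)}}\right)\right) Q = \left(-40 + \left(\frac{21}{-6} + \frac{11}{4 + 4 \left(-5\right) \frac{1}{4}}\right)\right) \left(5 + \sqrt{13}\right) = \left(-40 + \left(21 \left(- \frac{1}{6}\right) + \frac{11}{4 + 4 \left(-5\right) \frac{1}{4}}\right)\right) \left(5 + \sqrt{13}\right) = \left(-40 + \left(- \frac{7}{2} + \frac{11}{4 - 5}\right)\right) \left(5 + \sqrt{13}\right) = \left(-40 + \left(- \frac{7}{2} + \frac{11}{-1}\right)\right) \left(5 + \sqrt{13}\right) = \left(-40 + \left(- \frac{7}{2} + 11 \left(-1\right)\right)\right) \left(5 + \sqrt{13}\right) = \left(-40 - \frac{29}{2}\right) \left(5 + \sqrt{13}\right) = - \frac{109 \left(5 + \sqrt{13}\right)}{2} = - \frac{545}{2} - \frac{109 \sqrt{13}}{2}$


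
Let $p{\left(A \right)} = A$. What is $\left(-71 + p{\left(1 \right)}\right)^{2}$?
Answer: $4900$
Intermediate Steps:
$\left(-71 + p{\left(1 \right)}\right)^{2} = \left(-71 + 1\right)^{2} = \left(-70\right)^{2} = 4900$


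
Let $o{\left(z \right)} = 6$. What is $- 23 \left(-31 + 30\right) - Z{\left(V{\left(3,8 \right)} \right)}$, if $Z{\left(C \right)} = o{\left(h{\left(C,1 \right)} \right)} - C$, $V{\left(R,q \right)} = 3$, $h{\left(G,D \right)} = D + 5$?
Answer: $20$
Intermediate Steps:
$h{\left(G,D \right)} = 5 + D$
$Z{\left(C \right)} = 6 - C$
$- 23 \left(-31 + 30\right) - Z{\left(V{\left(3,8 \right)} \right)} = - 23 \left(-31 + 30\right) - \left(6 - 3\right) = \left(-23\right) \left(-1\right) - \left(6 - 3\right) = 23 - 3 = 20$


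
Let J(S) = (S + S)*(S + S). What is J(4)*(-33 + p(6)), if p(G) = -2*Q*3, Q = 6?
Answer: -4416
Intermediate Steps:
p(G) = -36 (p(G) = -2*6*3 = -12*3 = -36)
J(S) = 4*S² (J(S) = (2*S)*(2*S) = 4*S²)
J(4)*(-33 + p(6)) = (4*4²)*(-33 - 36) = (4*16)*(-69) = 64*(-69) = -4416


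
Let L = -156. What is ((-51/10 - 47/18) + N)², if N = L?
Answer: 54272689/2025 ≈ 26801.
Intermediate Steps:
N = -156
((-51/10 - 47/18) + N)² = ((-51/10 - 47/18) - 156)² = (-347/45 - 156)² = (-7367/45)² = 54272689/2025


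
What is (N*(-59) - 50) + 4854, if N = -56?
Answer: 8108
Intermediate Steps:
(N*(-59) - 50) + 4854 = (-56*(-59) - 50) + 4854 = (3304 - 50) + 4854 = 3254 + 4854 = 8108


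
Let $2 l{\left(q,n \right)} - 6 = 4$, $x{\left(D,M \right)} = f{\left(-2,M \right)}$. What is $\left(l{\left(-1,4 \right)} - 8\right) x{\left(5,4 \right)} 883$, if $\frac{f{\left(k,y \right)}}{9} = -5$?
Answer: $119205$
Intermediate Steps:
$f{\left(k,y \right)} = -45$ ($f{\left(k,y \right)} = 9 \left(-5\right) = -45$)
$x{\left(D,M \right)} = -45$
$l{\left(q,n \right)} = 5$ ($l{\left(q,n \right)} = 3 + \frac{1}{2} \cdot 4 = 3 + 2 = 5$)
$\left(l{\left(-1,4 \right)} - 8\right) x{\left(5,4 \right)} 883 = \left(5 - 8\right) \left(-45\right) 883 = \left(-3\right) \left(-45\right) 883 = 135 \cdot 883 = 119205$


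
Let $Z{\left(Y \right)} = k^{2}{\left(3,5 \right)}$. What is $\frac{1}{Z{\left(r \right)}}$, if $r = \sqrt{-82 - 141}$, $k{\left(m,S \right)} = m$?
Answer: $\frac{1}{9} \approx 0.11111$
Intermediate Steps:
$r = i \sqrt{223}$ ($r = \sqrt{-223} = i \sqrt{223} \approx 14.933 i$)
$Z{\left(Y \right)} = 9$ ($Z{\left(Y \right)} = 3^{2} = 9$)
$\frac{1}{Z{\left(r \right)}} = \frac{1}{9}$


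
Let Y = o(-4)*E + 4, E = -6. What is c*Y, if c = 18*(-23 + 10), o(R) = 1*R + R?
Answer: -12168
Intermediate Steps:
o(R) = 2*R (o(R) = R + R = 2*R)
c = -234 (c = 18*(-13) = -234)
Y = 52 (Y = (2*(-4))*(-6) + 4 = -8*(-6) + 4 = 48 + 4 = 52)
c*Y = -234*52 = -12168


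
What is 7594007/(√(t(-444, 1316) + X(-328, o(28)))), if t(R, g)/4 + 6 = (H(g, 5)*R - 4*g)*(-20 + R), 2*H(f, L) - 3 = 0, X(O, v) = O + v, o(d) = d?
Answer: 7594007*√2751439/5502878 ≈ 2289.1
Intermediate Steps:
H(f, L) = 3/2 (H(f, L) = 3/2 + (½)*0 = 3/2 + 0 = 3/2)
t(R, g) = -24 + 4*(-20 + R)*(-4*g + 3*R/2) (t(R, g) = -24 + 4*((3*R/2 - 4*g)*(-20 + R)) = -24 + 4*((-4*g + 3*R/2)*(-20 + R)) = -24 + 4*((-20 + R)*(-4*g + 3*R/2)) = -24 + 4*(-20 + R)*(-4*g + 3*R/2))
7594007/(√(t(-444, 1316) + X(-328, o(28)))) = 7594007/(√((-24 - 120*(-444) + 6*(-444)² + 320*1316 - 16*(-444)*1316) + (-328 + 28))) = 7594007/(√((-24 + 53280 + 6*197136 + 421120 + 9348864) - 300)) = 7594007/(√((-24 + 53280 + 1182816 + 421120 + 9348864) - 300)) = 7594007/(√(11006056 - 300)) = 7594007/(√11005756) = 7594007/((2*√2751439)) = 7594007*(√2751439/5502878) = 7594007*√2751439/5502878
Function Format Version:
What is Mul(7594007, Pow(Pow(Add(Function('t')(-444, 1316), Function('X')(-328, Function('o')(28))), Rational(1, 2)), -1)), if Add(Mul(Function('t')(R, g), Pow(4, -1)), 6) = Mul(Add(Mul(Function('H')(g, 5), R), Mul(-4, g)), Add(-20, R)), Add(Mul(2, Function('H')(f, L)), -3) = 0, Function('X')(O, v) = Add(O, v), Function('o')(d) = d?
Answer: Mul(Rational(7594007, 5502878), Pow(2751439, Rational(1, 2))) ≈ 2289.1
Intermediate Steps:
Function('H')(f, L) = Rational(3, 2) (Function('H')(f, L) = Add(Rational(3, 2), Mul(Rational(1, 2), 0)) = Add(Rational(3, 2), 0) = Rational(3, 2))
Function('t')(R, g) = Add(-24, Mul(4, Add(-20, R), Add(Mul(-4, g), Mul(Rational(3, 2), R)))) (Function('t')(R, g) = Add(-24, Mul(4, Mul(Add(Mul(Rational(3, 2), R), Mul(-4, g)), Add(-20, R)))) = Add(-24, Mul(4, Mul(Add(Mul(-4, g), Mul(Rational(3, 2), R)), Add(-20, R)))) = Add(-24, Mul(4, Mul(Add(-20, R), Add(Mul(-4, g), Mul(Rational(3, 2), R))))) = Add(-24, Mul(4, Add(-20, R), Add(Mul(-4, g), Mul(Rational(3, 2), R)))))
Mul(7594007, Pow(Pow(Add(Function('t')(-444, 1316), Function('X')(-328, Function('o')(28))), Rational(1, 2)), -1)) = Mul(7594007, Pow(Pow(Add(Add(-24, Mul(-120, -444), Mul(6, Pow(-444, 2)), Mul(320, 1316), Mul(-16, -444, 1316)), Add(-328, 28)), Rational(1, 2)), -1)) = Mul(7594007, Pow(Pow(Add(Add(-24, 53280, Mul(6, 197136), 421120, 9348864), -300), Rational(1, 2)), -1)) = Mul(7594007, Pow(Pow(Add(Add(-24, 53280, 1182816, 421120, 9348864), -300), Rational(1, 2)), -1)) = Mul(7594007, Pow(Pow(Add(11006056, -300), Rational(1, 2)), -1)) = Mul(7594007, Pow(Pow(11005756, Rational(1, 2)), -1)) = Mul(7594007, Pow(Mul(2, Pow(2751439, Rational(1, 2))), -1)) = Mul(7594007, Mul(Rational(1, 5502878), Pow(2751439, Rational(1, 2)))) = Mul(Rational(7594007, 5502878), Pow(2751439, Rational(1, 2)))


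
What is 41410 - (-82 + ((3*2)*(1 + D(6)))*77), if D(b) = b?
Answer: 38258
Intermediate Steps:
41410 - (-82 + ((3*2)*(1 + D(6)))*77) = 41410 - (-82 + ((3*2)*(1 + 6))*77) = 41410 - (-82 + (6*7)*77) = 41410 - (-82 + 42*77) = 41410 - (-82 + 3234) = 41410 - 1*3152 = 41410 - 3152 = 38258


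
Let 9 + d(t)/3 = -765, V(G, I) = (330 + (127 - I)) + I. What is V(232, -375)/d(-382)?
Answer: -457/2322 ≈ -0.19681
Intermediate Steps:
V(G, I) = 457 (V(G, I) = (457 - I) + I = 457)
d(t) = -2322 (d(t) = -27 + 3*(-765) = -27 - 2295 = -2322)
V(232, -375)/d(-382) = 457/(-2322) = 457*(-1/2322) = -457/2322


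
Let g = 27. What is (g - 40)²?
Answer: 169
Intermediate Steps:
(g - 40)² = (27 - 40)² = (-13)² = 169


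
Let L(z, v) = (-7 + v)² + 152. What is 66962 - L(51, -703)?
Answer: -437290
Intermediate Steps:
L(z, v) = 152 + (-7 + v)²
66962 - L(51, -703) = 66962 - (152 + (-7 - 703)²) = 66962 - (152 + (-710)²) = 66962 - (152 + 504100) = 66962 - 1*504252 = 66962 - 504252 = -437290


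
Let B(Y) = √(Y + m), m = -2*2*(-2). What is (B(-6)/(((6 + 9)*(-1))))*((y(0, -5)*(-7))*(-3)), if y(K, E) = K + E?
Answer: 7*√2 ≈ 9.8995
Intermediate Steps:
y(K, E) = E + K
m = 8 (m = -4*(-2) = 8)
B(Y) = √(8 + Y) (B(Y) = √(Y + 8) = √(8 + Y))
(B(-6)/(((6 + 9)*(-1))))*((y(0, -5)*(-7))*(-3)) = (√(8 - 6)/(((6 + 9)*(-1))))*(((-5 + 0)*(-7))*(-3)) = (√2/((15*(-1))))*(-5*(-7)*(-3)) = (√2/(-15))*(35*(-3)) = (√2*(-1/15))*(-105) = -√2/15*(-105) = 7*√2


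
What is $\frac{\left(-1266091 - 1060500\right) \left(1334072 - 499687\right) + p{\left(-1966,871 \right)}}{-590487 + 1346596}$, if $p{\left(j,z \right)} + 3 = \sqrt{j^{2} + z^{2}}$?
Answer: $- \frac{1941272631538}{756109} + \frac{\sqrt{4623797}}{756109} \approx -2.5675 \cdot 10^{6}$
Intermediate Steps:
$p{\left(j,z \right)} = -3 + \sqrt{j^{2} + z^{2}}$
$\frac{\left(-1266091 - 1060500\right) \left(1334072 - 499687\right) + p{\left(-1966,871 \right)}}{-590487 + 1346596} = \frac{\left(-1266091 - 1060500\right) \left(1334072 - 499687\right) - \left(3 - \sqrt{\left(-1966\right)^{2} + 871^{2}}\right)}{-590487 + 1346596} = \frac{\left(-2326591\right) 834385 - \left(3 - \sqrt{3865156 + 758641}\right)}{756109} = \left(-1941272631535 - \left(3 - \sqrt{4623797}\right)\right) \frac{1}{756109} = \left(-1941272631538 + \sqrt{4623797}\right) \frac{1}{756109} = - \frac{1941272631538}{756109} + \frac{\sqrt{4623797}}{756109}$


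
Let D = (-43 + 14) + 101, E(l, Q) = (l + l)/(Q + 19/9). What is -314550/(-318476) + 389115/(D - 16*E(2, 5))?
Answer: 6885755855/1114666 ≈ 6177.4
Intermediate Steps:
E(l, Q) = 2*l/(19/9 + Q) (E(l, Q) = (2*l)/(Q + 19*(⅑)) = (2*l)/(Q + 19/9) = (2*l)/(19/9 + Q) = 2*l/(19/9 + Q))
D = 72 (D = -29 + 101 = 72)
-314550/(-318476) + 389115/(D - 16*E(2, 5)) = -314550/(-318476) + 389115/(72 - 288*2/(19 + 9*5)) = -314550*(-1/318476) + 389115/(72 - 288*2/(19 + 45)) = 157275/159238 + 389115/(72 - 288*2/64) = 157275/159238 + 389115/(72 - 16*9/16) = 157275/159238 + 389115/(72 - 9) = 157275/159238 + 389115/63 = 157275/159238 + 389115*(1/63) = 157275/159238 + 43235/7 = 6885755855/1114666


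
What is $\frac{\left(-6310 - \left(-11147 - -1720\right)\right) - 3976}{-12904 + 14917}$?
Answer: $- \frac{859}{2013} \approx -0.42673$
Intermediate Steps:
$\frac{\left(-6310 - \left(-11147 - -1720\right)\right) - 3976}{-12904 + 14917} = \frac{\left(-6310 - \left(-11147 + 1720\right)\right) - 3976}{2013} = \left(\left(-6310 - -9427\right) - 3976\right) \frac{1}{2013} = \left(\left(-6310 + 9427\right) - 3976\right) \frac{1}{2013} = \left(3117 - 3976\right) \frac{1}{2013} = \left(-859\right) \frac{1}{2013} = - \frac{859}{2013}$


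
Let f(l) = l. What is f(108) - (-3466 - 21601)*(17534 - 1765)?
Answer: 395281631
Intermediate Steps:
f(108) - (-3466 - 21601)*(17534 - 1765) = 108 - (-3466 - 21601)*(17534 - 1765) = 108 - (-25067)*15769 = 108 - 1*(-395281523) = 108 + 395281523 = 395281631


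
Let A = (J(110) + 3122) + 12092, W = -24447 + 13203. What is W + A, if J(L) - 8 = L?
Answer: 4088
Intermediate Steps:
J(L) = 8 + L
W = -11244
A = 15332 (A = ((8 + 110) + 3122) + 12092 = (118 + 3122) + 12092 = 3240 + 12092 = 15332)
W + A = -11244 + 15332 = 4088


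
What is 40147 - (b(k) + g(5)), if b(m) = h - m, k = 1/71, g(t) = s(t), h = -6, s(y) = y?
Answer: 2850509/71 ≈ 40148.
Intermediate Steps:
g(t) = t
k = 1/71 ≈ 0.014085
b(m) = -6 - m
40147 - (b(k) + g(5)) = 40147 - ((-6 - 1*1/71) + 5) = 40147 - ((-6 - 1/71) + 5) = 40147 - (-427/71 + 5) = 40147 - 1*(-72/71) = 40147 + 72/71 = 2850509/71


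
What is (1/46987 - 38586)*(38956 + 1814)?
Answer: -73917656333370/46987 ≈ -1.5732e+9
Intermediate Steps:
(1/46987 - 38586)*(38956 + 1814) = (1/46987 - 38586)*40770 = -1813040381/46987*40770 = -73917656333370/46987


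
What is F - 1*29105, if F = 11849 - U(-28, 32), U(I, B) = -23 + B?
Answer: -17265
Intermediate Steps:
F = 11840 (F = 11849 - (-23 + 32) = 11849 - 1*9 = 11849 - 9 = 11840)
F - 1*29105 = 11840 - 1*29105 = 11840 - 29105 = -17265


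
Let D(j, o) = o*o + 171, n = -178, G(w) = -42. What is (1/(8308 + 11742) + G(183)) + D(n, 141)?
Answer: 401200501/20050 ≈ 20010.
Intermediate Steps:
D(j, o) = 171 + o² (D(j, o) = o² + 171 = 171 + o²)
(1/(8308 + 11742) + G(183)) + D(n, 141) = (1/(8308 + 11742) - 42) + (171 + 141²) = (1/20050 - 42) + (171 + 19881) = (1/20050 - 42) + 20052 = -842099/20050 + 20052 = 401200501/20050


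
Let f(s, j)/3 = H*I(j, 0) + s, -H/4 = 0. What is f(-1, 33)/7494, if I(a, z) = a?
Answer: -1/2498 ≈ -0.00040032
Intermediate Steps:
H = 0 (H = -4*0 = 0)
f(s, j) = 3*s (f(s, j) = 3*(0*j + s) = 3*(0 + s) = 3*s)
f(-1, 33)/7494 = (3*(-1))/7494 = -3*1/7494 = -1/2498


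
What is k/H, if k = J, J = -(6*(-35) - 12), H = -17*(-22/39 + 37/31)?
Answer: -268398/12937 ≈ -20.747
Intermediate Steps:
H = -12937/1209 (H = -17*(-22*1/39 + 37*(1/31)) = -17*(-22/39 + 37/31) = -17*761/1209 = -12937/1209 ≈ -10.701)
J = 222 (J = -(-210 - 12) = -1*(-222) = 222)
k = 222
k/H = 222/(-12937/1209) = 222*(-1209/12937) = -268398/12937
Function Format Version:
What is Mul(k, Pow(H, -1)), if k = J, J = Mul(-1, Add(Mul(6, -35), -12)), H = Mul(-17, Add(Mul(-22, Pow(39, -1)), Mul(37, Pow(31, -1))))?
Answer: Rational(-268398, 12937) ≈ -20.747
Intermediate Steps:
H = Rational(-12937, 1209) (H = Mul(-17, Add(Mul(-22, Rational(1, 39)), Mul(37, Rational(1, 31)))) = Mul(-17, Add(Rational(-22, 39), Rational(37, 31))) = Mul(-17, Rational(761, 1209)) = Rational(-12937, 1209) ≈ -10.701)
J = 222 (J = Mul(-1, Add(-210, -12)) = Mul(-1, -222) = 222)
k = 222
Mul(k, Pow(H, -1)) = Mul(222, Pow(Rational(-12937, 1209), -1)) = Mul(222, Rational(-1209, 12937)) = Rational(-268398, 12937)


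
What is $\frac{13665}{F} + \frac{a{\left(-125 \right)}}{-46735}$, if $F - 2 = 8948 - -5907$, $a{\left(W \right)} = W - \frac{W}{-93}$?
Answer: $\frac{11913502165}{12914759247} \approx 0.92247$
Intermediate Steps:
$a{\left(W \right)} = \frac{94 W}{93}$ ($a{\left(W \right)} = W - W \left(- \frac{1}{93}\right) = W - - \frac{W}{93} = W + \frac{W}{93} = \frac{94 W}{93}$)
$F = 14857$ ($F = 2 + \left(8948 - -5907\right) = 2 + \left(8948 + 5907\right) = 2 + 14855 = 14857$)
$\frac{13665}{F} + \frac{a{\left(-125 \right)}}{-46735} = \frac{13665}{14857} + \frac{\frac{94}{93} \left(-125\right)}{-46735} = 13665 \cdot \frac{1}{14857} - - \frac{2350}{869271} = \frac{13665}{14857} + \frac{2350}{869271} = \frac{11913502165}{12914759247}$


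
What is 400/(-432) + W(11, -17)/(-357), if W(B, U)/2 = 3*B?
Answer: -3569/3213 ≈ -1.1108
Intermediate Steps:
W(B, U) = 6*B (W(B, U) = 2*(3*B) = 6*B)
400/(-432) + W(11, -17)/(-357) = 400/(-432) + (6*11)/(-357) = 400*(-1/432) + 66*(-1/357) = -25/27 - 22/119 = -3569/3213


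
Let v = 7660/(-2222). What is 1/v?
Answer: -1111/3830 ≈ -0.29008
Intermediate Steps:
v = -3830/1111 (v = 7660*(-1/2222) = -3830/1111 ≈ -3.4473)
1/v = 1/(-3830/1111) = -1111/3830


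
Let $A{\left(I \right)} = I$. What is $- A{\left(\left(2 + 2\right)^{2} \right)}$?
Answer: $-16$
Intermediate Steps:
$- A{\left(\left(2 + 2\right)^{2} \right)} = - \left(2 + 2\right)^{2} = - 4^{2} = \left(-1\right) 16 = -16$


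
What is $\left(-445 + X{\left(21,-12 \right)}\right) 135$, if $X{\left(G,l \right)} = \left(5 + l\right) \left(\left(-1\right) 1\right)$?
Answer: $-59130$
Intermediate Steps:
$X{\left(G,l \right)} = -5 - l$ ($X{\left(G,l \right)} = \left(5 + l\right) \left(-1\right) = -5 - l$)
$\left(-445 + X{\left(21,-12 \right)}\right) 135 = \left(-445 - -7\right) 135 = \left(-445 + \left(-5 + 12\right)\right) 135 = \left(-445 + 7\right) 135 = \left(-438\right) 135 = -59130$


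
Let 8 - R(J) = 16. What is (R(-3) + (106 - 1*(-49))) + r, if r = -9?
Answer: 138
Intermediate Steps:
R(J) = -8 (R(J) = 8 - 1*16 = 8 - 16 = -8)
(R(-3) + (106 - 1*(-49))) + r = (-8 + (106 - 1*(-49))) - 9 = (-8 + (106 + 49)) - 9 = (-8 + 155) - 9 = 147 - 9 = 138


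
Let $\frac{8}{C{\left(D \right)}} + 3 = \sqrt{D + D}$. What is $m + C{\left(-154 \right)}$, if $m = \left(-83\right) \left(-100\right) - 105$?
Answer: $\frac{2597791}{317} - \frac{16 i \sqrt{77}}{317} \approx 8194.9 - 0.4429 i$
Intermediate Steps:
$m = 8195$ ($m = 8300 - 105 = 8195$)
$C{\left(D \right)} = \frac{8}{-3 + \sqrt{2} \sqrt{D}}$ ($C{\left(D \right)} = \frac{8}{-3 + \sqrt{D + D}} = \frac{8}{-3 + \sqrt{2 D}} = \frac{8}{-3 + \sqrt{2} \sqrt{D}}$)
$m + C{\left(-154 \right)} = 8195 + \frac{8}{-3 + \sqrt{2} \sqrt{-154}} = 8195 + \frac{8}{-3 + \sqrt{2} i \sqrt{154}} = 8195 + \frac{8}{-3 + 2 i \sqrt{77}}$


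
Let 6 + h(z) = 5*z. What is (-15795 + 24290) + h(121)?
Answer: 9094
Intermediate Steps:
h(z) = -6 + 5*z
(-15795 + 24290) + h(121) = (-15795 + 24290) + (-6 + 5*121) = 8495 + (-6 + 605) = 8495 + 599 = 9094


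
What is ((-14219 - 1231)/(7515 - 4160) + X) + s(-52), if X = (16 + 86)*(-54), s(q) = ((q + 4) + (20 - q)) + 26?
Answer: -3665408/671 ≈ -5462.6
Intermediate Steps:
s(q) = 50 (s(q) = ((4 + q) + (20 - q)) + 26 = 24 + 26 = 50)
X = -5508 (X = 102*(-54) = -5508)
((-14219 - 1231)/(7515 - 4160) + X) + s(-52) = ((-14219 - 1231)/(7515 - 4160) - 5508) + 50 = (-15450/3355 - 5508) + 50 = (-15450*1/3355 - 5508) + 50 = (-3090/671 - 5508) + 50 = -3698958/671 + 50 = -3665408/671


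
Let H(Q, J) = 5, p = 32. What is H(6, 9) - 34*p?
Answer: -1083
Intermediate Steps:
H(6, 9) - 34*p = 5 - 34*32 = 5 - 1088 = -1083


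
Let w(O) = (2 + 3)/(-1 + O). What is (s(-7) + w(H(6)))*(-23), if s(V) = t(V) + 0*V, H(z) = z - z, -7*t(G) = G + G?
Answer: 69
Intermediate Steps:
t(G) = -2*G/7 (t(G) = -(G + G)/7 = -2*G/7)
H(z) = 0
s(V) = -2*V/7 (s(V) = -2*V/7 + 0*V = -2*V/7 + 0 = -2*V/7)
w(O) = 5/(-1 + O)
(s(-7) + w(H(6)))*(-23) = (-2/7*(-7) + 5/(-1 + 0))*(-23) = (2 + 5/(-1))*(-23) = (2 + 5*(-1))*(-23) = (2 - 5)*(-23) = -3*(-23) = 69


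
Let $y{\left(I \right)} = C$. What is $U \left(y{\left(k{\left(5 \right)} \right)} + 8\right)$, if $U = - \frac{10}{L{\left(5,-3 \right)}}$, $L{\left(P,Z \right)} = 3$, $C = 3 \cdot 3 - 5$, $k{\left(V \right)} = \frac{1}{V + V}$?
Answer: $-40$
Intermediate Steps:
$k{\left(V \right)} = \frac{1}{2 V}$
$C = 4$ ($C = 9 - 5 = 4$)
$y{\left(I \right)} = 4$
$U = - \frac{10}{3} \approx -3.3333$
$U \left(y{\left(k{\left(5 \right)} \right)} + 8\right) = - \frac{10 \left(4 + 8\right)}{3} = \left(- \frac{10}{3}\right) 12 = -40$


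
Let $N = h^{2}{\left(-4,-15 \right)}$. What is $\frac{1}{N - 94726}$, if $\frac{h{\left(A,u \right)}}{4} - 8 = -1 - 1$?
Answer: $- \frac{1}{94150} \approx -1.0621 \cdot 10^{-5}$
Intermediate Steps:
$h{\left(A,u \right)} = 24$ ($h{\left(A,u \right)} = 32 + 4 \left(-1 - 1\right) = 32 + 4 \left(-2\right) = 32 - 8 = 24$)
$N = 576$ ($N = 24^{2} = 576$)
$\frac{1}{N - 94726} = \frac{1}{576 - 94726} = \frac{1}{-94150} = - \frac{1}{94150}$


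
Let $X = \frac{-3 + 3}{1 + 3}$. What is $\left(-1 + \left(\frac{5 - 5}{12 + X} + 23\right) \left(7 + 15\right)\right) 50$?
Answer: $25250$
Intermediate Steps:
$X = 0$ ($X = \frac{0}{4} = 0 \cdot \frac{1}{4} = 0$)
$\left(-1 + \left(\frac{5 - 5}{12 + X} + 23\right) \left(7 + 15\right)\right) 50 = \left(-1 + \left(\frac{5 - 5}{12 + 0} + 23\right) \left(7 + 15\right)\right) 50 = \left(-1 + \left(\frac{0}{12} + 23\right) 22\right) 50 = \left(-1 + \left(0 \cdot \frac{1}{12} + 23\right) 22\right) 50 = \left(-1 + \left(0 + 23\right) 22\right) 50 = \left(-1 + 23 \cdot 22\right) 50 = \left(-1 + 506\right) 50 = 505 \cdot 50 = 25250$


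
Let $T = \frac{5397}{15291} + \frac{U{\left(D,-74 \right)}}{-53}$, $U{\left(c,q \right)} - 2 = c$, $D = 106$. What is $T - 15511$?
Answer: $- \frac{4190612180}{270141} \approx -15513.0$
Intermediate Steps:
$U{\left(c,q \right)} = 2 + c$
$T = - \frac{455129}{270141}$ ($T = \frac{5397}{15291} + \frac{2 + 106}{-53} = 5397 \cdot \frac{1}{15291} + 108 \left(- \frac{1}{53}\right) = \frac{1799}{5097} - \frac{108}{53} = - \frac{455129}{270141} \approx -1.6848$)
$T - 15511 = - \frac{455129}{270141} - 15511 = - \frac{4190612180}{270141}$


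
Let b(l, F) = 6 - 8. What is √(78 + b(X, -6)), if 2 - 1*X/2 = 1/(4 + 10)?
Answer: 2*√19 ≈ 8.7178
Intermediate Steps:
X = 27/7 (X = 4 - 2/(4 + 10) = 4 - 2/14 = 4 - 2*1/14 = 4 - ⅐ = 27/7 ≈ 3.8571)
b(l, F) = -2
√(78 + b(X, -6)) = √(78 - 2) = √76 = 2*√19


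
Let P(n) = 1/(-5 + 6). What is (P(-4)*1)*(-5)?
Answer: -5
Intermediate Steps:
P(n) = 1 (P(n) = 1/1 = 1)
(P(-4)*1)*(-5) = (1*1)*(-5) = 1*(-5) = -5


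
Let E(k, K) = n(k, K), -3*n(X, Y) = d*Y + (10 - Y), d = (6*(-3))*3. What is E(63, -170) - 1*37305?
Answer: -40425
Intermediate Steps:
d = -54 (d = -18*3 = -54)
n(X, Y) = -10/3 + 55*Y/3 (n(X, Y) = -(-54*Y + (10 - Y))/3 = -(10 - 55*Y)/3 = -10/3 + 55*Y/3)
E(k, K) = -10/3 + 55*K/3
E(63, -170) - 1*37305 = (-10/3 + (55/3)*(-170)) - 1*37305 = (-10/3 - 9350/3) - 37305 = -3120 - 37305 = -40425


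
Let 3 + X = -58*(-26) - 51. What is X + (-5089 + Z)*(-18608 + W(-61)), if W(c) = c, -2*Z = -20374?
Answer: -95173108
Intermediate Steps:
Z = 10187 (Z = -½*(-20374) = 10187)
X = 1454 (X = -3 + (-58*(-26) - 51) = -3 + (1508 - 51) = -3 + 1457 = 1454)
X + (-5089 + Z)*(-18608 + W(-61)) = 1454 + (-5089 + 10187)*(-18608 - 61) = 1454 + 5098*(-18669) = 1454 - 95174562 = -95173108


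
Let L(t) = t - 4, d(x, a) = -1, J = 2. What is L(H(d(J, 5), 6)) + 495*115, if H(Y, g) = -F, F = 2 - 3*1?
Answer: 56922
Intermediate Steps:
F = -1 (F = 2 - 3 = -1)
H(Y, g) = 1 (H(Y, g) = -1*(-1) = 1)
L(t) = -4 + t
L(H(d(J, 5), 6)) + 495*115 = (-4 + 1) + 495*115 = -3 + 56925 = 56922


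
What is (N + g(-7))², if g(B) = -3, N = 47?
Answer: 1936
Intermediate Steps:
(N + g(-7))² = (47 - 3)² = 44² = 1936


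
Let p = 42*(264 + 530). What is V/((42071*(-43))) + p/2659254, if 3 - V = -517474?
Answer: -219295747119/801788571077 ≈ -0.27351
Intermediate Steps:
V = 517477 (V = 3 - 1*(-517474) = 3 + 517474 = 517477)
p = 33348 (p = 42*794 = 33348)
V/((42071*(-43))) + p/2659254 = 517477/((42071*(-43))) + 33348/2659254 = 517477/(-1809053) + 33348*(1/2659254) = 517477*(-1/1809053) + 5558/443209 = -517477/1809053 + 5558/443209 = -219295747119/801788571077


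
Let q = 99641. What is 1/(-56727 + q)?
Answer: 1/42914 ≈ 2.3302e-5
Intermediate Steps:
1/(-56727 + q) = 1/(-56727 + 99641) = 1/42914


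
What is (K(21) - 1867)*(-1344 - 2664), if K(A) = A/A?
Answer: 7478928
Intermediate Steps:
K(A) = 1
(K(21) - 1867)*(-1344 - 2664) = (1 - 1867)*(-1344 - 2664) = -1866*(-4008) = 7478928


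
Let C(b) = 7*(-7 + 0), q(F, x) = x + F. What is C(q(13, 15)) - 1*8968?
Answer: -9017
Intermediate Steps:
q(F, x) = F + x
C(b) = -49 (C(b) = 7*(-7) = -49)
C(q(13, 15)) - 1*8968 = -49 - 1*8968 = -49 - 8968 = -9017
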